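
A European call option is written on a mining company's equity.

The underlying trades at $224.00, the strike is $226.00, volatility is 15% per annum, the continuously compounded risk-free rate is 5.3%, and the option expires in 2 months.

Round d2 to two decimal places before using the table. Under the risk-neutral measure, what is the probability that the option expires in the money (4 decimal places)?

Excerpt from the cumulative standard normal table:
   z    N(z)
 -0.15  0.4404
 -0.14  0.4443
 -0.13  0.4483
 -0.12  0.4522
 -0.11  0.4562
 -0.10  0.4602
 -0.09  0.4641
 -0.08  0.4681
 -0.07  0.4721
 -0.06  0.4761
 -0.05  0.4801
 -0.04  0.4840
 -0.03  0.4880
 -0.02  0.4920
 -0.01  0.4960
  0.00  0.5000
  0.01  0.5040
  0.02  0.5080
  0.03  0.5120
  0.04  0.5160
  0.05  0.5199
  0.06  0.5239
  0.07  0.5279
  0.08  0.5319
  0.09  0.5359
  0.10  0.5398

σ√T = 0.15·√0.1667 = 0.0612
ln(S/K) + (r + σ²/2)T = ln(224/226) + (0.053 + 0.15²/2)·0.1667 = -0.0089 + 0.0107 = 0.0018
d₁ = 0.0018 / 0.0612 = 0.0297 ≈ 0.03
d₂ = d₁ − σ√T = 0.0297 − 0.0612 = -0.0315 ≈ -0.03
Pr(exercise) under Q = N(d₂) = 0.4880

0.4880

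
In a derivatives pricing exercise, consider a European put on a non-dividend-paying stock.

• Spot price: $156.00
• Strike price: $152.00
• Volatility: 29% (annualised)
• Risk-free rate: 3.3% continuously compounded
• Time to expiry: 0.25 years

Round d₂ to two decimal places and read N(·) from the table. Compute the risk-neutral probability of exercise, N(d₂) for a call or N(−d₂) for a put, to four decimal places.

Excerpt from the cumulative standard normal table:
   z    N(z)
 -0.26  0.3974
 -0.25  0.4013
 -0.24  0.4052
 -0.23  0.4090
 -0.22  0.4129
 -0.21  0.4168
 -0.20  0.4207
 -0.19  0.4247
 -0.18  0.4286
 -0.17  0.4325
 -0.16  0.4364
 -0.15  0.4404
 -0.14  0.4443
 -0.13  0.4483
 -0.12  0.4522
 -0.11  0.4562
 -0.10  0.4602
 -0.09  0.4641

σ√T = 0.29 × 0.5000 = 0.1450
d₁ = [ln(156/152) + (0.033 + 0.29²/2)·0.25] / 0.1450 = [0.0260 + 0.0188] / 0.1450 = 0.3085 ⇒ 0.31
d₂ = d₁ − σ√T = 0.3085 − 0.1450 = 0.1635 ⇒ 0.16
Pr(exercise) under Q = N(−d₂) = N(-0.16) = 0.4364

0.4364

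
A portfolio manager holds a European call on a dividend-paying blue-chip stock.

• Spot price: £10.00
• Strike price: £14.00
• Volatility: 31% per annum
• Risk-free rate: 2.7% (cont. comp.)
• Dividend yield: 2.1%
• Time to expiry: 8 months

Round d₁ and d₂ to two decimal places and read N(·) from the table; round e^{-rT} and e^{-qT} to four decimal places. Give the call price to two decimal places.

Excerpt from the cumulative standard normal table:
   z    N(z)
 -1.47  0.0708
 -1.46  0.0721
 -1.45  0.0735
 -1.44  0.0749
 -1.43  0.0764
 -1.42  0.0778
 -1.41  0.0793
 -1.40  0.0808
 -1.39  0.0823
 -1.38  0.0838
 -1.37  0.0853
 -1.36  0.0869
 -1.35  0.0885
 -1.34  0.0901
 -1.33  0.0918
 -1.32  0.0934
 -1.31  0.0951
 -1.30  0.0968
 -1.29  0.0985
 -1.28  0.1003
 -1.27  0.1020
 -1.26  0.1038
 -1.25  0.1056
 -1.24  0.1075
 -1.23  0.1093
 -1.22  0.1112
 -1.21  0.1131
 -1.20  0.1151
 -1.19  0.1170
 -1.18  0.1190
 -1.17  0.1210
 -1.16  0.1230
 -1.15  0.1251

T = 0.6667;  σ√T = 0.2531
d₁ = [ln(10/14) + (0.027 − 0.021 + 0.31²/2)·0.6667] / 0.2531 = [-0.3365 + 0.0360] / 0.2531 = -1.1870 ⇒ -1.19
d₂ = d₁ − σ√T = -1.1870 − 0.2531 = -1.4401 ⇒ -1.44
e^(−qT) = e^(−0.021·0.6667) = 0.9861;  e^(−rT) = e^(−0.027·0.6667) = 0.9822
C = 10·0.9861·N(-1.19) − 14·0.9822·N(-1.44) = 10·0.9861·0.1170 − 14·0.9822·0.0749 = 1.1537 − 1.0299 = 0.1238

£0.12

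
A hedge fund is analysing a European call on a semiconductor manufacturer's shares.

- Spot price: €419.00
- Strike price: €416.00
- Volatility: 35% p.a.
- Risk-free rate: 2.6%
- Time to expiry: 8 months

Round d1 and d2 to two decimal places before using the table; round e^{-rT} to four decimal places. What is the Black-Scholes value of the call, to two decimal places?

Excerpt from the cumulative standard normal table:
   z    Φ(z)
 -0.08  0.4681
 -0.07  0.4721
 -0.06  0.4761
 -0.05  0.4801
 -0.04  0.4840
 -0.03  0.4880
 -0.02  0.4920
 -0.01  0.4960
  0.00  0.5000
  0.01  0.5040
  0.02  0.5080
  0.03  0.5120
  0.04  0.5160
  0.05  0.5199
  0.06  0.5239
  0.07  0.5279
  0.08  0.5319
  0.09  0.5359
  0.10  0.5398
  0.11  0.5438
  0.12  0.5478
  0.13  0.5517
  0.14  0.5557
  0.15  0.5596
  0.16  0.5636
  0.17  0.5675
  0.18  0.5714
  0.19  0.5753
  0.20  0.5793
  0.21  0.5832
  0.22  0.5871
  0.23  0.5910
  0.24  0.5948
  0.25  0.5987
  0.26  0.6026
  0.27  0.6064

€52.98

σ√T = 0.35 × 0.8165 = 0.2858
d₁ = [ln(419/416) + (0.026 + 0.35²/2)·0.6667] / 0.2858 = [0.0072 + 0.0582] / 0.2858 = 0.2287 ≈ 0.23
d₂ = d₁ − σ√T = 0.2287 − 0.2858 = -0.0571 ≈ -0.06
exp(−rT) = exp(−0.026·0.6667) = 0.9828
N(d₁) = N(0.23) = 0.5910;  N(d₂) = N(-0.06) = 0.4761
C = 419·0.5910 − 416·0.9828·0.4761 = 247.6290 − 194.6510 = 52.9780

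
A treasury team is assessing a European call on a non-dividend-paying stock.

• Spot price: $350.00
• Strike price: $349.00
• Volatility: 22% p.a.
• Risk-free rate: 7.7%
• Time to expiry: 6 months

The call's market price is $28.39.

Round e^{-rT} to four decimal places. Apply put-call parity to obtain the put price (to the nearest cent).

$14.20

e^(−rT) = e^(−0.077·0.5) = 0.9622
Put-call parity: C − P = S − K·e^(−rT) = 350 − 349·0.9622 = 350 − 335.8078 = 14.1922
P = C − (C − P) = 28.39 − (14.1922) = 14.1978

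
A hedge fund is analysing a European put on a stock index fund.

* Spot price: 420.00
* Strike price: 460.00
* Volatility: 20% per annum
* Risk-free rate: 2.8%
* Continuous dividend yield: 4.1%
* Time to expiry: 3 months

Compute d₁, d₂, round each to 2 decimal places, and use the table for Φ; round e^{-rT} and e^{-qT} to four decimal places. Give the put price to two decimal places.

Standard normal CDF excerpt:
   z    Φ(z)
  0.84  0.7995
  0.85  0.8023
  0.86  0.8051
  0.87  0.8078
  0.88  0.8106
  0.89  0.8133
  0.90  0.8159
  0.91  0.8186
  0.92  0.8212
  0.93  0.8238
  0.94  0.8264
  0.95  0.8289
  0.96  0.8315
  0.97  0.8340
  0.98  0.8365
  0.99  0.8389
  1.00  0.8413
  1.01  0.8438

T = 0.25;  σ√T = 0.1000
ln(S/K) + (r − q + σ²/2)T = ln(420/460) + (0.028 − 0.041 + 0.2²/2)·0.25 = -0.0910 + 0.0018 = -0.0892
d₁ = -0.0892 / 0.1000 = -0.8922 which rounds to -0.89
d₂ = d₁ − σ√T = -0.8922 − 0.1000 = -0.9922 which rounds to -0.99
exp(−qT) = exp(−0.041·0.25) = 0.9898;  exp(−rT) = exp(−0.028·0.25) = 0.9930
P = 460·0.9930·N(0.99) − 420·0.9898·N(0.89) = 460·0.9930·0.8389 − 420·0.9898·0.8133 = 383.1927 − 338.1018 = 45.0909

45.09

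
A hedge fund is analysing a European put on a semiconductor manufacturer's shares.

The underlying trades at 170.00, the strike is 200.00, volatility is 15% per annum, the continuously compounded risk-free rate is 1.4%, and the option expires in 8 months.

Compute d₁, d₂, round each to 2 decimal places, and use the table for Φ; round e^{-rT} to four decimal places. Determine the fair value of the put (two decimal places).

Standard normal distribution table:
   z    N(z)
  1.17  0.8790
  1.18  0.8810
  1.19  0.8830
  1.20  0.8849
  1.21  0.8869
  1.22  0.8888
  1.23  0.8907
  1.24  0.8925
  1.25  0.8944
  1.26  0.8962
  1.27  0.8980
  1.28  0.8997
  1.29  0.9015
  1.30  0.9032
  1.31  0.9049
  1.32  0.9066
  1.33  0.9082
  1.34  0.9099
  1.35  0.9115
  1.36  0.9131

σ√T = 0.15 × 0.8165 = 0.1225
ln(S/K) + (r + σ²/2)T = ln(170/200) + (0.014 + 0.15²/2)·0.6667 = -0.1625 + 0.0168 = -0.1457
d₁ = -0.1457 / 0.1225 = -1.1895 ⇒ -1.19
d₂ = d₁ − σ√T = -1.1895 − 0.1225 = -1.3120 ⇒ -1.31
exp(−rT) = exp(−0.014·0.6667) = 0.9907
N(−d₂) = N(1.31) = 0.9049;  N(−d₁) = N(1.19) = 0.8830
P = 200·0.9907·0.9049 − 170·0.8830 = 179.2969 − 150.1100 = 29.1869

29.19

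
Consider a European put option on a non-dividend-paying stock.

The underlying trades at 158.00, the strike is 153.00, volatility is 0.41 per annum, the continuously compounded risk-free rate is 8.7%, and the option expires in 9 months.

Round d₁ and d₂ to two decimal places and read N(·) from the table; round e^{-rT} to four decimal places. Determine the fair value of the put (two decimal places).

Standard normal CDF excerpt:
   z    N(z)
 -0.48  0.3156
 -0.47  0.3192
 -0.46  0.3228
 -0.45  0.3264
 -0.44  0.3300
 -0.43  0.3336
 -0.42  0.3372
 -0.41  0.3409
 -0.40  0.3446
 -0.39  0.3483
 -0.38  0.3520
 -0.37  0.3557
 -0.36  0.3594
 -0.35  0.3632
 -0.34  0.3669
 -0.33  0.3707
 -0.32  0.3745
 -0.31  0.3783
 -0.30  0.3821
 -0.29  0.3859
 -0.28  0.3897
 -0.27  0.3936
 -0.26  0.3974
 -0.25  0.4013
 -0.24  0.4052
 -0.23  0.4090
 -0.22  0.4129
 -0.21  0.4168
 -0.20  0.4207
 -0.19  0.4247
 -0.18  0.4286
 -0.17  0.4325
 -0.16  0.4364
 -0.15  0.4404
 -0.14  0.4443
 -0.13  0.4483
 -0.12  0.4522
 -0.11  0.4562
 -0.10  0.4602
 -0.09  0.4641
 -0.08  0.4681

14.39

T = 0.75;  σ√T = 0.3551
d₁ = [ln(158/153) + (0.087 + 0.41²/2)·0.75] / 0.3551 = [0.0322 + 0.1283] / 0.3551 = 0.4519 which rounds to 0.45
d₂ = d₁ − σ√T = 0.4519 − 0.3551 = 0.0968 which rounds to 0.10
exp(−rT) = exp(−0.087·0.75) = 0.9368
P = 153·0.9368·N(-0.10) − 158·N(-0.45) = 153·0.9368·0.4602 − 158·0.3264 = 65.9607 − 51.5712 = 14.3895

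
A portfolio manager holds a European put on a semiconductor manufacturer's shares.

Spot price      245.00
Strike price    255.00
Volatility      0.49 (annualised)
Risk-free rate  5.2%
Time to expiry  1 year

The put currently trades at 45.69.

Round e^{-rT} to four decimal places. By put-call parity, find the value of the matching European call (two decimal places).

e^(−rT) = e^(−0.052·1) = 0.9493
Put-call parity: C − P = S − K·e^(−rT) = 245 − 255·0.9493 = 245 − 242.0715 = 2.9285
C = P + (C − P) = 45.69 + (2.9285) = 48.6185

48.62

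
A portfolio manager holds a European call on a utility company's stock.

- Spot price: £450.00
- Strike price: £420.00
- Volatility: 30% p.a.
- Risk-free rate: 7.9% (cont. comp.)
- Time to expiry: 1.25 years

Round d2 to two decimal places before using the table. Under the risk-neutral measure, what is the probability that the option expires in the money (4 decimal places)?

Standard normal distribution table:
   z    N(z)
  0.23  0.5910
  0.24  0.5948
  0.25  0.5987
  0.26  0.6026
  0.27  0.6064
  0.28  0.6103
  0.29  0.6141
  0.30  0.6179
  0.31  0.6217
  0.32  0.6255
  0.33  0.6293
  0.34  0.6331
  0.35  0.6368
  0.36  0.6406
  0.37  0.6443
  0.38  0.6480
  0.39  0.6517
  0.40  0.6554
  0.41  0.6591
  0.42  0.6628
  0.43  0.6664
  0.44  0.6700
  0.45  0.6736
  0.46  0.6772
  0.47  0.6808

σ√T = 0.3 × 1.1180 = 0.3354
ln(S/K) + (r + σ²/2)T = ln(450/420) + (0.079 + 0.3²/2)·1.25 = 0.0690 + 0.1550 = 0.2240
d₁ = 0.2240 / 0.3354 = 0.6678 ≈ 0.67
d₂ = d₁ − σ√T = 0.6678 − 0.3354 = 0.3324 ≈ 0.33
Risk-neutral Pr[S_T > K] = N(d₂) = N(0.33) = 0.6293

0.6293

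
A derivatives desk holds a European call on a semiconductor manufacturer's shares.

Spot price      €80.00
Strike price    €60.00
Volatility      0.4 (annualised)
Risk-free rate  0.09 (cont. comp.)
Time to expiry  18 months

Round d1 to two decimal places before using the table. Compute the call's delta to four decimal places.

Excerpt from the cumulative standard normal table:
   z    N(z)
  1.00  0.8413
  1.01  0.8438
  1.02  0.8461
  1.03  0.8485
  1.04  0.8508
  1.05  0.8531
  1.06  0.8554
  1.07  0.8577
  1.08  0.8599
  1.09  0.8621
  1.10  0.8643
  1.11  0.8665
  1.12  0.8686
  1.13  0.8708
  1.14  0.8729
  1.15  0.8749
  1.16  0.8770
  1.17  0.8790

0.8665

σ√T = 0.4 × 1.2247 = 0.4899
d₁ = [ln(80/60) + (0.09 + 0.4²/2)·1.5] / 0.4899 = [0.2877 + 0.2550] / 0.4899 = 1.1077 which rounds to 1.11
N(d₁) = N(1.11) = 0.8665
Δ_call = N(d₁) = 0.8665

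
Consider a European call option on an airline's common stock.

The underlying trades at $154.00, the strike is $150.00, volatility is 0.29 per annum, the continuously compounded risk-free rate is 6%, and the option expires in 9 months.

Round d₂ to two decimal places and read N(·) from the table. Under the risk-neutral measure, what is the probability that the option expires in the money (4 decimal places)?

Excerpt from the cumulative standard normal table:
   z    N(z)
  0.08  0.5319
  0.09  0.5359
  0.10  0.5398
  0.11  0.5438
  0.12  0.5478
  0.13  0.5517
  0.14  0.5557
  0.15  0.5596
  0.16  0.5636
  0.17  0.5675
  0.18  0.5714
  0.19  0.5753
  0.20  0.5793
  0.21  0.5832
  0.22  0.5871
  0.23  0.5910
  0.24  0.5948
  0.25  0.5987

0.5636

σ√T = 0.29 × 0.8660 = 0.2511
d₁ = [ln(154/150) + (0.06 + ½·0.29²)·0.75] / (σ√T) = (0.0263 + 0.0765) / 0.2511 = 0.4095 ⇒ 0.41
d₂ = 0.4095 − 0.2511 = 0.1584 ⇒ 0.16
Pr(exercise) under Q = N(d₂) = 0.5636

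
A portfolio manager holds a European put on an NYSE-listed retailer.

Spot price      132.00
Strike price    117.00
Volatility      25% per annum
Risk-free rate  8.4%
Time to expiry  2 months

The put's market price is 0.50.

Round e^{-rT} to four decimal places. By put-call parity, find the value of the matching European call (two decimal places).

e^(−rT) = e^(−0.084·0.1667) = 0.9861
Put-call parity: C − P = S − K·e^(−rT) = 132 − 117·0.9861 = 132 − 115.3737 = 16.6263
C = P + (C − P) = 0.50 + (16.6263) = 17.1263

17.13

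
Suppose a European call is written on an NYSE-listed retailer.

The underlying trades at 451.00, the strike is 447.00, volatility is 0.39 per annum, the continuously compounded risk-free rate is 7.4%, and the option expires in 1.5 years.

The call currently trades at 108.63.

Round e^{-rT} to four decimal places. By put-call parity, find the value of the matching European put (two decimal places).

57.65

e^(−rT) = e^(−0.074·1.5) = 0.8949
Put-call parity: C − P = S − K·e^(−rT) = 451 − 447·0.8949 = 451 − 400.0203 = 50.9797
P = C − (C − P) = 108.63 − (50.9797) = 57.6503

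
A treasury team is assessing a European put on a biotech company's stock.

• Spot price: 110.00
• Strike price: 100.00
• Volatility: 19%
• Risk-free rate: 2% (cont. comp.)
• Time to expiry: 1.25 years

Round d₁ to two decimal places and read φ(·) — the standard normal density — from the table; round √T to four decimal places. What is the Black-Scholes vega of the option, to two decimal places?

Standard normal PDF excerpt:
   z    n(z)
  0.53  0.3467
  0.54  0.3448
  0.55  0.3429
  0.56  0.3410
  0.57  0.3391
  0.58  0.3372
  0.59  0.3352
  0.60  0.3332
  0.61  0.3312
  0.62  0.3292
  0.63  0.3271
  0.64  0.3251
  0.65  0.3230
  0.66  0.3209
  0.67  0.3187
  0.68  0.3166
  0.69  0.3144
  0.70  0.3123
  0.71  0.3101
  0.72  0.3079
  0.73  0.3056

T = 1.25;  σ√T = 0.2124
d₁ = [ln(110/100) + (0.02 + ½·0.19²)·1.25] / (σ√T) = (0.0953 + 0.0476) / 0.2124 = 0.6726 which rounds to 0.67
√T = √1.25 = 1.1180
φ(d₁) = φ(0.67) = 0.3187
vega = S·φ(d₁)·√T = 110·0.3187·1.1180 = 39.1937

39.19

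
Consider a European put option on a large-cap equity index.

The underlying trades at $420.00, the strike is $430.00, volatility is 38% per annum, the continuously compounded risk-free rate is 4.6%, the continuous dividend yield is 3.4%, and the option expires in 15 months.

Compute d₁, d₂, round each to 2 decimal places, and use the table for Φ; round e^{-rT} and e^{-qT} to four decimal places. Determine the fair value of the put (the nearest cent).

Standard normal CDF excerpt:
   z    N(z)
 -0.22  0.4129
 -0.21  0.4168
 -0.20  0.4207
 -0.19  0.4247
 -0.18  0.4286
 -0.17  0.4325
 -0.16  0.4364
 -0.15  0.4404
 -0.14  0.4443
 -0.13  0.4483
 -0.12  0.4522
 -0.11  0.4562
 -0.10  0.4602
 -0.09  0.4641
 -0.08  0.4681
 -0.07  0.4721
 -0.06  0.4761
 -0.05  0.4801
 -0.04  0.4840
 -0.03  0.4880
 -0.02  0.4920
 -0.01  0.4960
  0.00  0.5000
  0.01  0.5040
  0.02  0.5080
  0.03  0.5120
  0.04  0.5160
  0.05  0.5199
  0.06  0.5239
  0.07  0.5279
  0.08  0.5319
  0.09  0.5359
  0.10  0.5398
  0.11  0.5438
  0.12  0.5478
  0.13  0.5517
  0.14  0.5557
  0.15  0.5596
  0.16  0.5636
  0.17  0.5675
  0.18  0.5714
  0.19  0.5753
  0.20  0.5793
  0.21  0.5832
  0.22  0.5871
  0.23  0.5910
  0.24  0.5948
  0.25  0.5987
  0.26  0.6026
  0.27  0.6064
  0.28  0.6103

$68.97

σ√T = 0.38·√1.25 = 0.4249
d₁ = [ln(420/430) + (0.046 − 0.034 + ½·0.38²)·1.25] / (σ√T) = (-0.0235 + 0.1052) / 0.4249 = 0.1923 which rounds to 0.19
d₂ = 0.1923 − 0.4249 = -0.2325 which rounds to -0.23
e^(−qT) = e^(−0.034·1.25) = 0.9584;  e^(−rT) = e^(−0.046·1.25) = 0.9441
N(−d₂) = N(0.23) = 0.5910;  N(−d₁) = N(-0.19) = 0.4247
P = 430·0.9441·0.5910 − 420·0.9584·0.4247 = 239.9241 − 170.9536 = 68.9705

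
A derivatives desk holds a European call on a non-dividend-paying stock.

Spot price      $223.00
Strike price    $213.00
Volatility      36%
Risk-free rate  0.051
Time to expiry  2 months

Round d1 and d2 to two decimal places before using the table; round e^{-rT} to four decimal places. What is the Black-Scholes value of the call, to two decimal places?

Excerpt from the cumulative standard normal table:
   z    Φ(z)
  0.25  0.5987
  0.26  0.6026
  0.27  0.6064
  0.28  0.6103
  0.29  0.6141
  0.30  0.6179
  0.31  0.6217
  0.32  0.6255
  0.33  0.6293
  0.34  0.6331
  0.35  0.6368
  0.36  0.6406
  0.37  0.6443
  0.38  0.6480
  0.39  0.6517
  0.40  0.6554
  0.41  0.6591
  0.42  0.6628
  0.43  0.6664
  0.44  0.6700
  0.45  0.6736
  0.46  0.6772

$18.92

σ√T = 0.36·√0.1667 = 0.1470
d₁ = [ln(223/213) + (0.051 + 0.36²/2)·0.1667] / 0.1470 = [0.0459 + 0.0193] / 0.1470 = 0.4435 which rounds to 0.44
d₂ = d₁ − σ√T = 0.4435 − 0.1470 = 0.2965 which rounds to 0.30
e^(−rT) = e^(−0.051·0.1667) = 0.9915
N(d₁) = N(0.44) = 0.6700;  N(d₂) = N(0.30) = 0.6179
C = 223·0.6700 − 213·0.9915·0.6179 = 149.4100 − 130.4940 = 18.9160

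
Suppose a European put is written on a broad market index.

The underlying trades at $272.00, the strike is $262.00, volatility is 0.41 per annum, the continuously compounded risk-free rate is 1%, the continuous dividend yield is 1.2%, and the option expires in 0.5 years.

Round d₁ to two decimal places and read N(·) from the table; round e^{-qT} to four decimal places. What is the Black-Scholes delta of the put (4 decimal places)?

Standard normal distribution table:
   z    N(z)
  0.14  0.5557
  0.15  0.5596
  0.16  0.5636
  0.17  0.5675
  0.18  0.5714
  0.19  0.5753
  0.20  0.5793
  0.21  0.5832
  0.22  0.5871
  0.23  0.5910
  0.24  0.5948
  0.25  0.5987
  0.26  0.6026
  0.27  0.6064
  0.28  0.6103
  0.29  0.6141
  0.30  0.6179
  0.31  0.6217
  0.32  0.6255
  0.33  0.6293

-0.3912

σ√T = 0.41·√0.5 = 0.2899
d₁ = [ln(272/262) + (0.01 − 0.012 + ½·0.41²)·0.5] / (σ√T) = (0.0375 + 0.0410) / 0.2899 = 0.2707 ≈ 0.27
N(d₁) = N(0.27) = 0.6064
Δ_put = e^(−qT)·(N(d₁) − 1) = 0.9940·(0.6064 − 1) = -0.3912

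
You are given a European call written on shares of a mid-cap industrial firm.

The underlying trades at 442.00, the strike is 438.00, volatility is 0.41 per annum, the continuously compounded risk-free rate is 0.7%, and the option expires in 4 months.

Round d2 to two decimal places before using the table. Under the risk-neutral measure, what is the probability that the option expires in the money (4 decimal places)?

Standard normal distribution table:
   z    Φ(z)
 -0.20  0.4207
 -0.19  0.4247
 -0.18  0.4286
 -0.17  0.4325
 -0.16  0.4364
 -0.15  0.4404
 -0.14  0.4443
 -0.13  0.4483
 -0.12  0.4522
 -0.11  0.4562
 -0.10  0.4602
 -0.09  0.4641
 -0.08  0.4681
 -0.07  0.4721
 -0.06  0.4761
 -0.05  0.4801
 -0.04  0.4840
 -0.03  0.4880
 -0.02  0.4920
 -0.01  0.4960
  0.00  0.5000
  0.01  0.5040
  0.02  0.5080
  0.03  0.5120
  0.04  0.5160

0.4721

T = 0.3333;  σ√T = 0.2367
d₁ = [ln(442/438) + (0.007 + ½·0.41²)·0.3333] / (σ√T) = (0.0091 + 0.0303) / 0.2367 = 0.1666 ⇒ 0.17
d₂ = 0.1666 − 0.2367 = -0.0701 ⇒ -0.07
Risk-neutral Pr[S_T > K] = N(d₂) = N(-0.07) = 0.4721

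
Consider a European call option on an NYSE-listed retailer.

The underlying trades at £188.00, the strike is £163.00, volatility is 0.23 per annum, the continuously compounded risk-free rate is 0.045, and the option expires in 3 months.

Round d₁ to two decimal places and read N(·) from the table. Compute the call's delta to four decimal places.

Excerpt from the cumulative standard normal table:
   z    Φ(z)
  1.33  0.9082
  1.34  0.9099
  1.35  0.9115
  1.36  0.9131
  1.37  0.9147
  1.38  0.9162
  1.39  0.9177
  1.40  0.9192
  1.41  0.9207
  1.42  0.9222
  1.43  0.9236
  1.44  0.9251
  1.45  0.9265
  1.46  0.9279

σ√T = 0.23 × 0.5000 = 0.1150
d₁ = [ln(188/163) + (0.045 + ½·0.23²)·0.25] / (σ√T) = (0.1427 + 0.0179) / 0.1150 = 1.3961 → 1.40
N(d₁) = N(1.40) = 0.9192
Δ_call = N(d₁) = 0.9192

0.9192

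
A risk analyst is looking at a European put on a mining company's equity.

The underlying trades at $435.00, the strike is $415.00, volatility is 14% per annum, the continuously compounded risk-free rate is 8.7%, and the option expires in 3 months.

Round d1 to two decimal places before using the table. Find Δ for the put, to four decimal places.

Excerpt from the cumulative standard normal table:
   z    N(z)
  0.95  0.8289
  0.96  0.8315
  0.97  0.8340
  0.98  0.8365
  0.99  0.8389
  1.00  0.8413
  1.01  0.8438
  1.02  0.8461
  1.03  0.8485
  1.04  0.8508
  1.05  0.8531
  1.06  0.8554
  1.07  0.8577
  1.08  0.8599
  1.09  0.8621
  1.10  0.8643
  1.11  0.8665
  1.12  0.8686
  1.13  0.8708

-0.1539

σ√T = 0.14·√0.25 = 0.0700
d₁ = [ln(435/415) + (0.087 + 0.14²/2)·0.25] / 0.0700 = [0.0471 + 0.0242] / 0.0700 = 1.0181 → 1.02
N(d₁) = N(1.02) = 0.8461
Δ_put = N(d₁) − 1 = 0.8461 − 1 = -0.1539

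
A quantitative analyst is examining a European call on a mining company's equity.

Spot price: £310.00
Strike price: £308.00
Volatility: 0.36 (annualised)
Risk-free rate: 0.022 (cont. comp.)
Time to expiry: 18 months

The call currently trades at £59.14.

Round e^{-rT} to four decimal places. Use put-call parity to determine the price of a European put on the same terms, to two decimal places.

e^(−rT) = e^(−0.022·1.5) = 0.9675
Put-call parity: C − P = S − K·e^(−rT) = 310 − 308·0.9675 = 310 − 297.9900 = 12.0100
P = C − (C − P) = 59.14 − (12.0100) = 47.1300

£47.13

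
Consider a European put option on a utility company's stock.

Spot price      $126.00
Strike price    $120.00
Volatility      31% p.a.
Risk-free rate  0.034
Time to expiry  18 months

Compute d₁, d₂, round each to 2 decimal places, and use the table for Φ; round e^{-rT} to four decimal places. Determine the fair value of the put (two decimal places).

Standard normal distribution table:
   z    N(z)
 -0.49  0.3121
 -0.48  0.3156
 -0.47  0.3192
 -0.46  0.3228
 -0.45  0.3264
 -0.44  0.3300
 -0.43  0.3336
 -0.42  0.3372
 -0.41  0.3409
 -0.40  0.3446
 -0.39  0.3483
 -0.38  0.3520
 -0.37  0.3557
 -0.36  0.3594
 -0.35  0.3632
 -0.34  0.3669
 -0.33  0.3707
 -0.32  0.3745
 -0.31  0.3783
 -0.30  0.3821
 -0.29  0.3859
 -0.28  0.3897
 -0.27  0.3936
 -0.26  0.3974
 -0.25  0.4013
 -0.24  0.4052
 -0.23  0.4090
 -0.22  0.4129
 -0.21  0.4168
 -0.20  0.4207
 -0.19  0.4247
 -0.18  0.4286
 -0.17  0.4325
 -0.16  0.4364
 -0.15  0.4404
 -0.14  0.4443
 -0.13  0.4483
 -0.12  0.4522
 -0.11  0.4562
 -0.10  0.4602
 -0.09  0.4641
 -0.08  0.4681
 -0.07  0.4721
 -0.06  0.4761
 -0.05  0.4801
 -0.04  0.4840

$12.71

σ√T = 0.31·√1.5 = 0.3797
ln(S/K) + (r + σ²/2)T = ln(126/120) + (0.034 + 0.31²/2)·1.5 = 0.0488 + 0.1231 = 0.1719
d₁ = 0.1719 / 0.3797 = 0.4527 → 0.45
d₂ = d₁ − σ√T = 0.4527 − 0.3797 = 0.0730 → 0.07
e^(−rT) = e^(−0.034·1.5) = 0.9503
N(−d₂) = N(-0.07) = 0.4721;  N(−d₁) = N(-0.45) = 0.3264
P = 120·0.9503·0.4721 − 126·0.3264 = 53.8364 − 41.1264 = 12.7100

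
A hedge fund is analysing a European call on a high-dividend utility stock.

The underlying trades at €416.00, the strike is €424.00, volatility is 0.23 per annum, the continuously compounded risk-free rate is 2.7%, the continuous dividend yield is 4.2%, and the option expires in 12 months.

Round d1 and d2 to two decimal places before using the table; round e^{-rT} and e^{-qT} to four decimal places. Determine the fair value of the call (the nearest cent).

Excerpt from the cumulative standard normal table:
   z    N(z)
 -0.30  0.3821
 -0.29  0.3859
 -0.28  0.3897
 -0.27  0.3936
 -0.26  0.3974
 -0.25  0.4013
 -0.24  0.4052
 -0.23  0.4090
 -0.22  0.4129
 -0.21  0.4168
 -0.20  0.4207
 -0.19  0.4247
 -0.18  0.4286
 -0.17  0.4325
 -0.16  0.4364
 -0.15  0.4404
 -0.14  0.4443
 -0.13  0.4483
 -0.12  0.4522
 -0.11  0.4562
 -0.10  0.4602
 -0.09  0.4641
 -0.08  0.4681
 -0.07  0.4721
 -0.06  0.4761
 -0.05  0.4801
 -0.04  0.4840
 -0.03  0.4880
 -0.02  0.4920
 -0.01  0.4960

σ√T = 0.23 × 1.0000 = 0.2300
d₁ = [ln(416/424) + (0.027 − 0.042 + 0.23²/2)·1] / 0.2300 = [-0.0190 + 0.0114] / 0.2300 = -0.0330 which rounds to -0.03
d₂ = d₁ − σ√T = -0.0330 − 0.2300 = -0.2630 which rounds to -0.26
exp(−qT) = exp(−0.042·1) = 0.9589;  exp(−rT) = exp(−0.027·1) = 0.9734
N(d₁) = N(-0.03) = 0.4880;  N(d₂) = N(-0.26) = 0.3974
C = 416·0.9589·0.4880 − 424·0.9734·0.3974 = 194.6644 − 164.0156 = 30.6488

€30.65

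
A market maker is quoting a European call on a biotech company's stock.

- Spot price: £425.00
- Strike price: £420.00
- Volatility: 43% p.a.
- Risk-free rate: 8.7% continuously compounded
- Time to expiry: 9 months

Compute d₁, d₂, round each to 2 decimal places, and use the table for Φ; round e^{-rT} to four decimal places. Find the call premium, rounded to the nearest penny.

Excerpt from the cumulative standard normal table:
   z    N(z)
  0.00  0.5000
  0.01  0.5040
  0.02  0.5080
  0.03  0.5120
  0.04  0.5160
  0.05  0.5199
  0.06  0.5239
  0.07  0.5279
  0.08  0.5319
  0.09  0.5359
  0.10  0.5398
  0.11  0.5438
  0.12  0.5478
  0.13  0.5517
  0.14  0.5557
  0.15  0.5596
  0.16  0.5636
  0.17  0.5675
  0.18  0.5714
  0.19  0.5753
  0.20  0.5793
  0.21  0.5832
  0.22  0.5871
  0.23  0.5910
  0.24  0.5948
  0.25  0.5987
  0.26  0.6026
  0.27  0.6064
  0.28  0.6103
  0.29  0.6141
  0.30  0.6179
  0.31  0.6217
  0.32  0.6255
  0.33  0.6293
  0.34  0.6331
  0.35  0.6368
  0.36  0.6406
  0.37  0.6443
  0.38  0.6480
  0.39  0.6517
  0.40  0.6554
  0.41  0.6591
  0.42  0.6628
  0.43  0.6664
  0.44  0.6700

£77.10

σ√T = 0.43·√0.75 = 0.3724
d₁ = [ln(425/420) + (0.087 + 0.43²/2)·0.75] / 0.3724 = [0.0118 + 0.1346] / 0.3724 = 0.3932 ≈ 0.39
d₂ = d₁ − σ√T = 0.3932 − 0.3724 = 0.0208 ≈ 0.02
e^(−rT) = e^(−0.087·0.75) = 0.9368
C = 425·N(0.39) − 420·0.9368·N(0.02) = 425·0.6517 − 420·0.9368·0.5080 = 276.9725 − 199.8756 = 77.0969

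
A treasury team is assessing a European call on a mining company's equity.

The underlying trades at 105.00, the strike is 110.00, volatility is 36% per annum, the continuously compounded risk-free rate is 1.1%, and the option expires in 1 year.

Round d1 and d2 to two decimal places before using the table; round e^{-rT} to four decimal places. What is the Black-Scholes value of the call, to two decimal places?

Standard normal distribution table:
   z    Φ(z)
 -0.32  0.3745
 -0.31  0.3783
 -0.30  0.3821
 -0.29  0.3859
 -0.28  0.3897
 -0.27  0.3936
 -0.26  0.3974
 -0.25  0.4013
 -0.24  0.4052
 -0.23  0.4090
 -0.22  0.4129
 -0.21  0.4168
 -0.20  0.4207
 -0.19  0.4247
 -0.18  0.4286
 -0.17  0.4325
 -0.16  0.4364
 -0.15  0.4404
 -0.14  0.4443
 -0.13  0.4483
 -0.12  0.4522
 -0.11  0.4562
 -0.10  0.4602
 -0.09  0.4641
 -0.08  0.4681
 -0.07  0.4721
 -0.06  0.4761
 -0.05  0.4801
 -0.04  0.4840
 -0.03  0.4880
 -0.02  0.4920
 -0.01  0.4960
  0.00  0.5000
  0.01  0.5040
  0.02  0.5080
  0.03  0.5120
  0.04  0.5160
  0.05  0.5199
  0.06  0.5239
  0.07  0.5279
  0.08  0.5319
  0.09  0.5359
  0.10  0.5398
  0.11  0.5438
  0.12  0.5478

13.45

T = 1;  σ√T = 0.3600
ln(S/K) + (r + σ²/2)T = ln(105/110) + (0.011 + 0.36²/2)·1 = -0.0465 + 0.0758 = 0.0293
d₁ = 0.0293 / 0.3600 = 0.0813 ≈ 0.08
d₂ = d₁ − σ√T = 0.0813 − 0.3600 = -0.2787 ≈ -0.28
e^(−rT) = e^(−0.011·1) = 0.9891
C = 105·N(0.08) − 110·0.9891·N(-0.28) = 105·0.5319 − 110·0.9891·0.3897 = 55.8495 − 42.3997 = 13.4498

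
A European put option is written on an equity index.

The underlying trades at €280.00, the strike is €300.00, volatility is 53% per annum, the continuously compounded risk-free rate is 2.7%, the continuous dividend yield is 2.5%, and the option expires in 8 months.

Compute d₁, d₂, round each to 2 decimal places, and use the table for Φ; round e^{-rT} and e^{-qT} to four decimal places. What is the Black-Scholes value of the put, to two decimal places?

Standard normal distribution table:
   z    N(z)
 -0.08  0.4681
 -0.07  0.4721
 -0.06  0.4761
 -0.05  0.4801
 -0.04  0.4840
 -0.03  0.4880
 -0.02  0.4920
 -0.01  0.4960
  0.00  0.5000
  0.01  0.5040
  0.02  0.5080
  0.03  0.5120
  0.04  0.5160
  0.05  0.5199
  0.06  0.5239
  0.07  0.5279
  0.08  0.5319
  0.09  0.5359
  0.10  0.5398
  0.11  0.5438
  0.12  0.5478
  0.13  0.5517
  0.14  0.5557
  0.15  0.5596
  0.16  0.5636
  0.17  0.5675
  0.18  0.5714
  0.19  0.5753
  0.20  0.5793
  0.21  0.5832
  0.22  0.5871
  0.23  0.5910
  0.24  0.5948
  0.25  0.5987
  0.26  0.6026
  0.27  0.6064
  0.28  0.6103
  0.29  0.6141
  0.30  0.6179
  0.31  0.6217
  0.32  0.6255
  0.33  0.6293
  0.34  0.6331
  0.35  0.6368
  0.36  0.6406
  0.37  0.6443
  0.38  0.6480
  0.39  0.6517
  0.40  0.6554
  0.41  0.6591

σ√T = 0.53 × 0.8165 = 0.4327
d₁ = [ln(280/300) + (0.027 − 0.025 + 0.53²/2)·0.6667] / 0.4327 = [-0.0690 + 0.0950] / 0.4327 = 0.0600 → 0.06
d₂ = d₁ − σ√T = 0.0600 − 0.4327 = -0.3727 → -0.37
exp(−qT) = exp(−0.025·0.6667) = 0.9835;  exp(−rT) = exp(−0.027·0.6667) = 0.9822
N(−d₂) = N(0.37) = 0.6443;  N(−d₁) = N(-0.06) = 0.4761
P = 300·0.9822·0.6443 − 280·0.9835·0.4761 = 189.8494 − 131.1084 = 58.7410

€58.74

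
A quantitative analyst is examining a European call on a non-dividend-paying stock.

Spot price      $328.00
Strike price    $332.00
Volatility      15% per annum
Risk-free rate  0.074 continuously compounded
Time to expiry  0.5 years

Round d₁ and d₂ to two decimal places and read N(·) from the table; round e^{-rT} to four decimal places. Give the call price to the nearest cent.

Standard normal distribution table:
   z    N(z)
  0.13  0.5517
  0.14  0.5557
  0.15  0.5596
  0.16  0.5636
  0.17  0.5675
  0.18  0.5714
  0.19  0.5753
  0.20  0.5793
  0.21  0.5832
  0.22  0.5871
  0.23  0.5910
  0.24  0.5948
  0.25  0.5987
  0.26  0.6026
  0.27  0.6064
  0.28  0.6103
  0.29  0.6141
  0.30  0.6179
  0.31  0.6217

T = 0.5;  σ√T = 0.1061
d₁ = [ln(328/332) + (0.074 + 0.15²/2)·0.5] / 0.1061 = [-0.0121 + 0.0426] / 0.1061 = 0.2876 → 0.29
d₂ = d₁ − σ√T = 0.2876 − 0.1061 = 0.1815 → 0.18
exp(−rT) = exp(−0.074·0.5) = 0.9637
N(d₁) = N(0.29) = 0.6141;  N(d₂) = N(0.18) = 0.5714
C = 328·0.6141 − 332·0.9637·0.5714 = 201.4248 − 182.8185 = 18.6063

$18.61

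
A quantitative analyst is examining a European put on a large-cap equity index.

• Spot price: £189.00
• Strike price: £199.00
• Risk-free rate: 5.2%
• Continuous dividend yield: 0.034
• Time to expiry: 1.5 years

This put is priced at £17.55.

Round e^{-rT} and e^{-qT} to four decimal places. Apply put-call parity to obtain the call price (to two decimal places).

exp(−qT) = exp(−0.034·1.5) = 0.9503;  exp(−rT) = exp(−0.052·1.5) = 0.9250
Put-call parity: C − P = S·e^(−qT) − K·e^(−rT) = 189·0.9503 − 199·0.9250 = 179.6067 − 184.0750 = -4.4683
C = P + (C − P) = 17.55 + (-4.4683) = 13.0817

£13.08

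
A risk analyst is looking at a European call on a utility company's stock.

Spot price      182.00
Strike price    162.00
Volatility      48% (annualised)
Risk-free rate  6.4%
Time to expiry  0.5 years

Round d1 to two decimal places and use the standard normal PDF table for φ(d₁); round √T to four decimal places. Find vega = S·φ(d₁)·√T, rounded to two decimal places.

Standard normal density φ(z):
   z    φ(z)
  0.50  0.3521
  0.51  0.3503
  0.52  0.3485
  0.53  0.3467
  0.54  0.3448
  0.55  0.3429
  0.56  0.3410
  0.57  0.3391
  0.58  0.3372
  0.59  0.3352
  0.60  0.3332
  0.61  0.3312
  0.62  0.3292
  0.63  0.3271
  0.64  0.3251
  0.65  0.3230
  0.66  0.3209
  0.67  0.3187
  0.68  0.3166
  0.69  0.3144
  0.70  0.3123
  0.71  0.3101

42.62

σ√T = 0.48·√0.5 = 0.3394
d₁ = [ln(182/162) + (0.064 + 0.48²/2)·0.5] / 0.3394 = [0.1164 + 0.0896] / 0.3394 = 0.6070 which rounds to 0.61
√T = √0.5 = 0.7071
φ(d₁) = φ(0.61) = 0.3312
vega = S·φ(d₁)·√T = 182·0.3312·0.7071 = 42.6229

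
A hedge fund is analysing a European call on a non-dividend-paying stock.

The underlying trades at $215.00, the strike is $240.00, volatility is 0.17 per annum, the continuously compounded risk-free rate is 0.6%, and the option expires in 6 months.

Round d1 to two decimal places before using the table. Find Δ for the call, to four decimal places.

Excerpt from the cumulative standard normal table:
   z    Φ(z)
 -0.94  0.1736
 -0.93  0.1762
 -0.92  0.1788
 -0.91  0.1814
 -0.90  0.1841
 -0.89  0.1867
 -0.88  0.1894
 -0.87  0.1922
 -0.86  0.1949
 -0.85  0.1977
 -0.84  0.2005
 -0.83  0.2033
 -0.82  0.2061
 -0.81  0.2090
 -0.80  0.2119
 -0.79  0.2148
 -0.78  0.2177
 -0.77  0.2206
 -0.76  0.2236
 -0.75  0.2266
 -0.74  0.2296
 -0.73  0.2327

0.2033

σ√T = 0.17·√0.5 = 0.1202
d₁ = [ln(215/240) + (0.006 + 0.17²/2)·0.5] / 0.1202 = [-0.1100 + 0.0102] / 0.1202 = -0.8300 ≈ -0.83
N(d₁) = N(-0.83) = 0.2033
Δ_call = N(d₁) = 0.2033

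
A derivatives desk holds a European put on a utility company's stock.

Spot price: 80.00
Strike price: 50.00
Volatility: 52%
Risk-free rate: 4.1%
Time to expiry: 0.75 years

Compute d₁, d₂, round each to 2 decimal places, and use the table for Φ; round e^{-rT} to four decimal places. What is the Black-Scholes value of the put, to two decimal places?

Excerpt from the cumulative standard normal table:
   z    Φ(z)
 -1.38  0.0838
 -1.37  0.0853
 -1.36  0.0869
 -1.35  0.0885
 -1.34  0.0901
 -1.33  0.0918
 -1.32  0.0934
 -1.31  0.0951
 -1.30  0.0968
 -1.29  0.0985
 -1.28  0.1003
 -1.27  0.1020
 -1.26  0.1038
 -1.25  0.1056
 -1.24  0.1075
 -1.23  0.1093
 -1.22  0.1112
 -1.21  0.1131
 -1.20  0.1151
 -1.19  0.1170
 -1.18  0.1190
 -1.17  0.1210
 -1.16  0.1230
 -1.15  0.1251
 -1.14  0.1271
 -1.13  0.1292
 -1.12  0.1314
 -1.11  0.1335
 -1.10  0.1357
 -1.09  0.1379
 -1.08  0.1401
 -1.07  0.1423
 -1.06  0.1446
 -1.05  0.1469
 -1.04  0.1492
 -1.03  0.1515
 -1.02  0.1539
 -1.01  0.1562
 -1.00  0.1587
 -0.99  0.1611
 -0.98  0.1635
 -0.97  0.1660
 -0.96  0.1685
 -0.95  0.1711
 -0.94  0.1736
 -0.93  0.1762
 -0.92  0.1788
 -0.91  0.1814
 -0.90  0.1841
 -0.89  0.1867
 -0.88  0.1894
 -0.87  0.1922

T = 0.75;  σ√T = 0.4503
d₁ = [ln(80/50) + (0.041 + 0.52²/2)·0.75] / 0.4503 = [0.4700 + 0.1322] / 0.4503 = 1.3371 ≈ 1.34
d₂ = d₁ − σ√T = 1.3371 − 0.4503 = 0.8868 ≈ 0.89
exp(−rT) = exp(−0.041·0.75) = 0.9697
N(−d₂) = N(-0.89) = 0.1867;  N(−d₁) = N(-1.34) = 0.0901
P = 50·0.9697·0.1867 − 80·0.0901 = 9.0521 − 7.2080 = 1.8441

1.84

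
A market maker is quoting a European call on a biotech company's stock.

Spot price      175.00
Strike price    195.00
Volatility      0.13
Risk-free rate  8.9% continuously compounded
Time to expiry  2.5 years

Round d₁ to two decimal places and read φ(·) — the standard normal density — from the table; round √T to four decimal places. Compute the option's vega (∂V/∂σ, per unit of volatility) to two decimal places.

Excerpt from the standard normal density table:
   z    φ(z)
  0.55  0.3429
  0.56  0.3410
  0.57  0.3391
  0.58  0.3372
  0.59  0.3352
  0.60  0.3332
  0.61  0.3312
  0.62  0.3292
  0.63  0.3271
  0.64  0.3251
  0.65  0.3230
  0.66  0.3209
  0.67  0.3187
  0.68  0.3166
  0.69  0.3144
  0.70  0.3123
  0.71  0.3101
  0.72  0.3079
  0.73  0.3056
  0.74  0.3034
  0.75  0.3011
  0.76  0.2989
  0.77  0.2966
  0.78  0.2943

σ√T = 0.13·√2.5 = 0.2055
d₁ = [ln(175/195) + (0.089 + ½·0.13²)·2.5] / (σ√T) = (-0.1082 + 0.2436) / 0.2055 = 0.6588 ⇒ 0.66
√T = √2.5 = 1.5811
φ(d₁) = φ(0.66) = 0.3209
vega = S·φ(d₁)·√T = 175·0.3209·1.5811 = 88.7906

88.79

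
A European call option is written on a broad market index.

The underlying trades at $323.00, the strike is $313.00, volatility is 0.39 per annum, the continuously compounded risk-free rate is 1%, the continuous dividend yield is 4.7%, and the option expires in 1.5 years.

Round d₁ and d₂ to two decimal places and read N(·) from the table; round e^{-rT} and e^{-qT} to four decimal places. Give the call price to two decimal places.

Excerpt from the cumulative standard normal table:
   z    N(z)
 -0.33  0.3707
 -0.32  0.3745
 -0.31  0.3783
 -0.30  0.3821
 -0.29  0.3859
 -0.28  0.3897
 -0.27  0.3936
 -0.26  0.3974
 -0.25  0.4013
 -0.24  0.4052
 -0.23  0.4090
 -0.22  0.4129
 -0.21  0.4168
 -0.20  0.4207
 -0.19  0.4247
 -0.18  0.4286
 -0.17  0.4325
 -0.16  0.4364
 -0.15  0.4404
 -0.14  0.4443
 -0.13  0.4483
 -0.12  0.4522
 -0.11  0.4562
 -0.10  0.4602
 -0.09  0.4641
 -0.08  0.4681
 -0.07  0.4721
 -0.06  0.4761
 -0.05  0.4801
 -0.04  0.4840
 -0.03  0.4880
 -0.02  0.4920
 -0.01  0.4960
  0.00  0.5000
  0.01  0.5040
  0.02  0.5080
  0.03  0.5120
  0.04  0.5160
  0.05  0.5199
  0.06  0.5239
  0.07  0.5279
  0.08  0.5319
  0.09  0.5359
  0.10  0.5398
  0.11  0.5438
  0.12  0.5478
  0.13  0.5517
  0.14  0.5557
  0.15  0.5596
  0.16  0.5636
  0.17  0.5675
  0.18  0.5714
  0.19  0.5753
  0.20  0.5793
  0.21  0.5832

$54.18

T = 1.5;  σ√T = 0.4777
d₁ = [ln(323/313) + (0.01 − 0.047 + ½·0.39²)·1.5] / (σ√T) = (0.0314 + 0.0586) / 0.4777 = 0.1885 ⇒ 0.19
d₂ = 0.1885 − 0.4777 = -0.2892 ⇒ -0.29
exp(−qT) = exp(−0.047·1.5) = 0.9319;  exp(−rT) = exp(−0.01·1.5) = 0.9851
C = 323·0.9319·N(0.19) − 313·0.9851·N(-0.29) = 323·0.9319·0.5753 − 313·0.9851·0.3859 = 173.1674 − 118.9870 = 54.1805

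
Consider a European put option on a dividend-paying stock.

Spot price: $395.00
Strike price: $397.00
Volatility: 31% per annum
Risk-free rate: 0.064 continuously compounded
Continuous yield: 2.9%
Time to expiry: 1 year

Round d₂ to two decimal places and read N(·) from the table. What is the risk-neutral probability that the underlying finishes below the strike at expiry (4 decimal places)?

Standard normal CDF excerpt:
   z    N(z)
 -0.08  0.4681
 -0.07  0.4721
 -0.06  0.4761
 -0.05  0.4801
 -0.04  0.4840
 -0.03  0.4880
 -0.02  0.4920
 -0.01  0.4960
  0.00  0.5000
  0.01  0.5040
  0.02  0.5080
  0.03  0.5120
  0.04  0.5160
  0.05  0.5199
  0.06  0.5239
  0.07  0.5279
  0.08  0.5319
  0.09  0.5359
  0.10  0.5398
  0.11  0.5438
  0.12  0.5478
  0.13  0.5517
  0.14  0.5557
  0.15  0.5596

0.5239

σ√T = 0.31·√1 = 0.3100
ln(S/K) + (r − q + σ²/2)T = ln(395/397) + (0.064 − 0.029 + 0.31²/2)·1 = -0.0051 + 0.0831 = 0.0780
d₁ = 0.0780 / 0.3100 = 0.2516 ⇒ 0.25
d₂ = d₁ − σ√T = 0.2516 − 0.3100 = -0.0584 ⇒ -0.06
Pr(exercise) under Q = N(−d₂) = N(0.06) = 0.5239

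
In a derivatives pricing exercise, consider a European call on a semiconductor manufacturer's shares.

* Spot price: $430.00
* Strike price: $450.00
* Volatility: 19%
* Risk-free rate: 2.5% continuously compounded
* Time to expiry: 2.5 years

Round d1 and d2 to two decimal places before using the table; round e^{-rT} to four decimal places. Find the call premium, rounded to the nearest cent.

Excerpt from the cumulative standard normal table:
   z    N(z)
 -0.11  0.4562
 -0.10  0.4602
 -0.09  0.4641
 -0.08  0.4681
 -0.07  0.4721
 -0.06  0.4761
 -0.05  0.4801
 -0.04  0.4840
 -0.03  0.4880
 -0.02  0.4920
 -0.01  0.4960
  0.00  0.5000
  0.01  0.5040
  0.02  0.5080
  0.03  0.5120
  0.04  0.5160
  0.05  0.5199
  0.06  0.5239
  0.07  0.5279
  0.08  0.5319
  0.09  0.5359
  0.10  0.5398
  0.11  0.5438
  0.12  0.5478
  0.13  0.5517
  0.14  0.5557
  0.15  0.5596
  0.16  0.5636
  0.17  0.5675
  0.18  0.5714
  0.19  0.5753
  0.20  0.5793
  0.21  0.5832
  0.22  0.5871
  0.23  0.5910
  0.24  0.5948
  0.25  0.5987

σ√T = 0.19 × 1.5811 = 0.3004
d₁ = [ln(430/450) + (0.025 + 0.19²/2)·2.5] / 0.3004 = [-0.0455 + 0.1076] / 0.3004 = 0.2069 ⇒ 0.21
d₂ = d₁ − σ√T = 0.2069 − 0.3004 = -0.0935 ⇒ -0.09
exp(−rT) = exp(−0.025·2.5) = 0.9394
N(d₁) = N(0.21) = 0.5832;  N(d₂) = N(-0.09) = 0.4641
C = 430·0.5832 − 450·0.9394·0.4641 = 250.7760 − 196.1890 = 54.5870

$54.59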